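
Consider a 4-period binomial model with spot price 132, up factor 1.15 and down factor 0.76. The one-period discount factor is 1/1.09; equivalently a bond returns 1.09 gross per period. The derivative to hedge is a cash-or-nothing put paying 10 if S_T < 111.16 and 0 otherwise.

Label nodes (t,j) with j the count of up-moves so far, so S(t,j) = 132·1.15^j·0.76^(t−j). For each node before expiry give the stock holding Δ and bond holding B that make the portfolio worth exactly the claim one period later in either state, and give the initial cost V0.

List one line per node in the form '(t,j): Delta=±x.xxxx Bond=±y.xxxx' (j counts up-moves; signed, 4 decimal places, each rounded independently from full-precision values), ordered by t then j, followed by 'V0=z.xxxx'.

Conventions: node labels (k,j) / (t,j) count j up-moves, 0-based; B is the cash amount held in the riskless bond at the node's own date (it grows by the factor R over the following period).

(0,0): Delta=-0.0496 Bond=7.3544
(1,0): Delta=-0.1540 Bond=18.4956
(1,1): Delta=-0.0370 Bond=6.1109
(2,0): Delta=0.0000 Bond=8.4168
(2,1): Delta=-0.1725 Bond=22.2954
(2,2): Delta=-0.0207 Bond=3.8183
(3,0): Delta=0.0000 Bond=9.1743
(3,1): Delta=0.0000 Bond=9.1743
(3,2): Delta=-0.1933 Bond=27.0525
(3,3): Delta=0.0000 Bond=0.0000
V0=0.8116

The replicating-portfolio and risk-neutral prices coincide; use p* = (1.09−0.76)/(1.15−0.76) = 0.8462 for the latter.
At maturity the claim pays: V(4,0)=10.0000, V(4,1)=10.0000, V(4,2)=10.0000, V(4,3)=0.0000, V(4,4)=0.0000
Node (3,0) S=57.9448: V=(p*·10.0000+(1−p*)·10.0000)/1.09=9.1743; Δ=(10.0000−10.0000)/(66.6366−44.0381)=0.0000; B=V−Δ·S=9.1743
Node (3,1) S=87.6797: V=(p*·10.0000+(1−p*)·10.0000)/1.09=9.1743; Δ=(10.0000−10.0000)/(100.8316−66.6366)=0.0000; B=V−Δ·S=9.1743
Node (3,2) S=132.6732: V=(p*·0.0000+(1−p*)·10.0000)/1.09=1.4114; Δ=(0.0000−10.0000)/(152.5742−100.8316)=-0.1933; B=V−Δ·S=27.0525
Node (3,3) S=200.7555: V=(p*·0.0000+(1−p*)·0.0000)/1.09=0.0000; Δ=(0.0000−0.0000)/(230.8688−152.5742)=0.0000; B=V−Δ·S=0.0000
Node (2,0) S=76.2432: V=(p*·9.1743+(1−p*)·9.1743)/1.09=8.4168; Δ=(9.1743−9.1743)/(87.6797−57.9448)=0.0000; B=V−Δ·S=8.4168
Node (2,1) S=115.3680: V=(p*·1.4114+(1−p*)·9.1743)/1.09=2.3906; Δ=(1.4114−9.1743)/(132.6732−87.6797)=-0.1725; B=V−Δ·S=22.2954
Node (2,2) S=174.5700: V=(p*·0.0000+(1−p*)·1.4114)/1.09=0.1992; Δ=(0.0000−1.4114)/(200.7555−132.6732)=-0.0207; B=V−Δ·S=3.8183
Node (1,0) S=100.3200: V=(p*·2.3906+(1−p*)·8.4168)/1.09=3.0437; Δ=(2.3906−8.4168)/(115.3680−76.2432)=-0.1540; B=V−Δ·S=18.4956
Node (1,1) S=151.8000: V=(p*·0.1992+(1−p*)·2.3906)/1.09=0.4921; Δ=(0.1992−2.3906)/(174.5700−115.3680)=-0.0370; B=V−Δ·S=6.1109
Node (0,0) S=132.0000: V=(p*·0.4921+(1−p*)·3.0437)/1.09=0.8116; Δ=(0.4921−3.0437)/(151.8000−100.3200)=-0.0496; B=V−Δ·S=7.3544
Check: Δ(0,0)·S0 + B(0,0) = 0.8116 = V0.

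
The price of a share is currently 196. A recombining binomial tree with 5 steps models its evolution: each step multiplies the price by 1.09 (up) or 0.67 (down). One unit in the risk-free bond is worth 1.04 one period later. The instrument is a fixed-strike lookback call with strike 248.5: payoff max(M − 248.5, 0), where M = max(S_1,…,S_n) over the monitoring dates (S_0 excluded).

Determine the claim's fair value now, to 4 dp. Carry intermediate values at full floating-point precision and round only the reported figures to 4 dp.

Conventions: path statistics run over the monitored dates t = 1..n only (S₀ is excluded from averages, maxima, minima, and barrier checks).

Set p* = 0.8810 (from d < R < u); the path-dependent value is the discounted p*-expectation over all price paths.
Enumerate all 2^5 = 32 price paths (U = up ×1.09, D = down ×0.67); each path with k up-moves has probability p*^k·(1−p*)^(5−k).
DDDDD: M=131.3200, payoff=0.0000, prob=0.000024
UDDDD: M=213.6400, payoff=0.0000, prob=0.000177
DUDDD: M=143.1388, payoff=0.0000, prob=0.000177
UUDDD: M=232.8676, payoff=0.0000, prob=0.001309
DDUDD: M=131.3200, payoff=0.0000, prob=0.000177
UDUDD: M=213.6400, payoff=0.0000, prob=0.001309
DUUDD: M=156.0213, payoff=0.0000, prob=0.001309
UUUDD: M=253.8257, payoff=5.3257, prob=0.009689
DDDUD: M=131.3200, payoff=0.0000, prob=0.000177
UDDUD: M=213.6400, payoff=0.0000, prob=0.001309
DUDUD: M=143.1388, payoff=0.0000, prob=0.001309
UUDUD: M=232.8676, payoff=0.0000, prob=0.009689
DDUUD: M=131.3200, payoff=0.0000, prob=0.001309
UDUUD: M=213.6400, payoff=0.0000, prob=0.009689
DUUUD: M=170.0632, payoff=0.0000, prob=0.009689
UUUUD: M=276.6700, payoff=28.1700, prob=0.071702
DDDDU: M=131.3200, payoff=0.0000, prob=0.000177
UDDDU: M=213.6400, payoff=0.0000, prob=0.001309
DUDDU: M=143.1388, payoff=0.0000, prob=0.001309
UUDDU: M=232.8676, payoff=0.0000, prob=0.009689
DDUDU: M=131.3200, payoff=0.0000, prob=0.001309
UDUDU: M=213.6400, payoff=0.0000, prob=0.009689
DUUDU: M=156.0213, payoff=0.0000, prob=0.009689
UUUDU: M=253.8257, payoff=5.3257, prob=0.071702
DDDUU: M=131.3200, payoff=0.0000, prob=0.001309
UDDUU: M=213.6400, payoff=0.0000, prob=0.009689
DUDUU: M=143.1388, payoff=0.0000, prob=0.009689
UUDUU: M=232.8676, payoff=0.0000, prob=0.071702
DDUUU: M=131.3200, payoff=0.0000, prob=0.009689
UDUUU: M=213.6400, payoff=0.0000, prob=0.071702
DUUUU: M=185.3689, payoff=0.0000, prob=0.071702
UUUUU: M=301.5703, payoff=53.0703, prob=0.530594
Price = Σ prob·payoff / R^5 = 30.612075 / 1.216653 = 25.1609

price = 25.1609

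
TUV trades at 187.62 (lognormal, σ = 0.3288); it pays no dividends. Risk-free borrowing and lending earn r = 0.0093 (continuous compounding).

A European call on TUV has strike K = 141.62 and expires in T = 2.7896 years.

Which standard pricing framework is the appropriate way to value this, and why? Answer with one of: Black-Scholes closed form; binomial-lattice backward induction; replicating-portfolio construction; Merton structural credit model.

Key observation: the instrument is a plain European call (strike 141.62) on a lognormal asset; the exact continuous-time formula applies directly.

framework: Black-Scholes closed form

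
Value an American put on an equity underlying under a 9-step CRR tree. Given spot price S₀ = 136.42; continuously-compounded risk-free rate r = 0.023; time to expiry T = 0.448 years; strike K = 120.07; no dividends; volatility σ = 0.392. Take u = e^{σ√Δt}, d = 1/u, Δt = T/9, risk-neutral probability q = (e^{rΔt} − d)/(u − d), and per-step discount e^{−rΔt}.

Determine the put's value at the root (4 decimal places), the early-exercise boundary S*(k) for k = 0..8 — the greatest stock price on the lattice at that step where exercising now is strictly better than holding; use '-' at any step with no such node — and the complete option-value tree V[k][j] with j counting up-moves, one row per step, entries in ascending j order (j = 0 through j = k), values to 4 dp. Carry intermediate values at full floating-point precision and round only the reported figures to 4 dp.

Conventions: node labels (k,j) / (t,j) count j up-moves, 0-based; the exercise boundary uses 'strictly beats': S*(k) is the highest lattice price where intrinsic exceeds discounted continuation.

price = 6.4367
boundary = - - - - - - 80.7199 88.0975 96.1494
tree:
6.4367
9.4278 3.2719
13.4541 5.1694 1.2623
18.6278 7.9854 2.1877 0.2814
24.9033 12.0000 3.7360 0.5467 0.0000
31.9914 17.4262 6.2593 1.0622 0.0000 0.0000
39.3501 24.2435 10.2195 2.0636 0.0000 0.0000 0.0000
46.1099 31.9725 16.0835 4.0092 0.0000 0.0000 0.0000 0.0000
52.3035 39.3501 23.9206 7.7892 0.0000 0.0000 0.0000 0.0000 0.0000
57.9785 46.1099 31.9725 15.1328 0.0000 0.0000 0.0000 0.0000 0.0000 0.0000

Δt=0.04978  u=1.09140  d=0.91626  q=0.48469  discount=0.99886
step 9 (expiry): payoffs max(K−S,0) = 57.9785 46.1099 31.9725 15.1328 0.0000 0.0000 0.0000 0.0000 0.0000 0.0000
step 8: (k=8,j=0): S=67.7665, K−S=52.3035, hold=52.1661 ⇒ V=52.3035 exercise | (k=8,j=1): S=80.7199, K−S=39.3501, hold=39.2127 ⇒ V=39.3501 exercise | (k=8,j=2): S=96.1494, K−S=23.9206, hold=23.7832 ⇒ V=23.9206 exercise | (k=8,j=3): S=114.5281, K−S=5.5419, hold=7.7892 ⇒ V=7.7892 continue | (k=8,j=4): S=136.4200, K−S=0.0000, hold=0.0000 ⇒ V=0.0000 continue | (k=8,j=5): S=162.4964, K−S=0.0000, hold=0.0000 ⇒ V=0.0000 continue | (k=8,j=6): S=193.5573, K−S=0.0000, hold=0.0000 ⇒ V=0.0000 continue | (k=8,j=7): S=230.5555, K−S=0.0000, hold=0.0000 ⇒ V=0.0000 continue | (k=8,j=8): S=274.6257, K−S=0.0000, hold=0.0000 ⇒ V=0.0000 continue  boundary S*=96.1494
step 7: (k=7,j=0): S=73.9601, K−S=46.1099, hold=45.9725 ⇒ V=46.1099 exercise | (k=7,j=1): S=88.0975, K−S=31.9725, hold=31.8351 ⇒ V=31.9725 exercise | (k=7,j=2): S=104.9372, K−S=15.1328, hold=16.0835 ⇒ V=16.0835 continue | (k=7,j=3): S=124.9957, K−S=0.0000, hold=4.0092 ⇒ V=4.0092 continue | (k=7,j=4): S=148.8884, K−S=0.0000, hold=0.0000 ⇒ V=0.0000 continue | (k=7,j=5): S=177.3482, K−S=0.0000, hold=0.0000 ⇒ V=0.0000 continue | (k=7,j=6): S=211.2480, K−S=0.0000, hold=0.0000 ⇒ V=0.0000 continue | (k=7,j=7): S=251.6276, K−S=0.0000, hold=0.0000 ⇒ V=0.0000 continue  boundary S*=88.0975
step 6: (k=6,j=0): S=80.7199, K−S=39.3501, hold=39.2127 ⇒ V=39.3501 exercise | (k=6,j=1): S=96.1494, K−S=23.9206, hold=24.2435 ⇒ V=24.2435 continue | (k=6,j=2): S=114.5281, K−S=5.5419, hold=10.2195 ⇒ V=10.2195 continue | (k=6,j=3): S=136.4200, K−S=0.0000, hold=2.0636 ⇒ V=2.0636 continue | (k=6,j=4): S=162.4964, K−S=0.0000, hold=0.0000 ⇒ V=0.0000 continue | (k=6,j=5): S=193.5573, K−S=0.0000, hold=0.0000 ⇒ V=0.0000 continue | (k=6,j=6): S=230.5555, K−S=0.0000, hold=0.0000 ⇒ V=0.0000 continue  boundary S*=80.7199
step 5: (k=5,j=0): S=88.0975, K−S=31.9725, hold=31.9914 ⇒ V=31.9914 continue | (k=5,j=1): S=104.9372, K−S=15.1328, hold=17.4262 ⇒ V=17.4262 continue | (k=5,j=2): S=124.9957, K−S=0.0000, hold=6.2593 ⇒ V=6.2593 continue | (k=5,j=3): S=148.8884, K−S=0.0000, hold=1.0622 ⇒ V=1.0622 continue | (k=5,j=4): S=177.3482, K−S=0.0000, hold=0.0000 ⇒ V=0.0000 continue | (k=5,j=5): S=211.2480, K−S=0.0000, hold=0.0000 ⇒ V=0.0000 continue  boundary S*=-
step 4: (k=4,j=0): S=96.1494, K−S=23.9206, hold=24.9033 ⇒ V=24.9033 continue | (k=4,j=1): S=114.5281, K−S=5.5419, hold=12.0000 ⇒ V=12.0000 continue | (k=4,j=2): S=136.4200, K−S=0.0000, hold=3.7360 ⇒ V=3.7360 continue | (k=4,j=3): S=162.4964, K−S=0.0000, hold=0.5467 ⇒ V=0.5467 continue | (k=4,j=4): S=193.5573, K−S=0.0000, hold=0.0000 ⇒ V=0.0000 continue  boundary S*=-
step 3: (k=3,j=0): S=104.9372, K−S=15.1328, hold=18.6278 ⇒ V=18.6278 continue | (k=3,j=1): S=124.9957, K−S=0.0000, hold=7.9854 ⇒ V=7.9854 continue | (k=3,j=2): S=148.8884, K−S=0.0000, hold=2.1877 ⇒ V=2.1877 continue | (k=3,j=3): S=177.3482, K−S=0.0000, hold=0.2814 ⇒ V=0.2814 continue  boundary S*=-
step 2: (k=2,j=0): S=114.5281, K−S=5.5419, hold=13.4541 ⇒ V=13.4541 continue | (k=2,j=1): S=136.4200, K−S=0.0000, hold=5.1694 ⇒ V=5.1694 continue | (k=2,j=2): S=162.4964, K−S=0.0000, hold=1.2623 ⇒ V=1.2623 continue  boundary S*=-
step 1: (k=1,j=0): S=124.9957, K−S=0.0000, hold=9.4278 ⇒ V=9.4278 continue | (k=1,j=1): S=148.8884, K−S=0.0000, hold=3.2719 ⇒ V=3.2719 continue  boundary S*=-
step 0: (k=0,j=0): S=136.4200, K−S=0.0000, hold=6.4367 ⇒ V=6.4367 continue  boundary S*=-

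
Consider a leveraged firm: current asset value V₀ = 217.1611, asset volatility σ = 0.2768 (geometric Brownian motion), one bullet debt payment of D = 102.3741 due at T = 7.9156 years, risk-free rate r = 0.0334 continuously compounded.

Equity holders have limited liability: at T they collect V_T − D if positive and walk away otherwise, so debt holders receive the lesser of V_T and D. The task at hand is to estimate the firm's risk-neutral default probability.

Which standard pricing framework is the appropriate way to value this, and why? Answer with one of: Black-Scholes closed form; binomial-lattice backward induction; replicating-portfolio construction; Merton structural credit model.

framework: Merton structural credit model

Key observation: a levered firm with one bullet debt due at 7.9156 years is the canonical structural-credit setup: equity is a call on the firm's assets struck at the face value.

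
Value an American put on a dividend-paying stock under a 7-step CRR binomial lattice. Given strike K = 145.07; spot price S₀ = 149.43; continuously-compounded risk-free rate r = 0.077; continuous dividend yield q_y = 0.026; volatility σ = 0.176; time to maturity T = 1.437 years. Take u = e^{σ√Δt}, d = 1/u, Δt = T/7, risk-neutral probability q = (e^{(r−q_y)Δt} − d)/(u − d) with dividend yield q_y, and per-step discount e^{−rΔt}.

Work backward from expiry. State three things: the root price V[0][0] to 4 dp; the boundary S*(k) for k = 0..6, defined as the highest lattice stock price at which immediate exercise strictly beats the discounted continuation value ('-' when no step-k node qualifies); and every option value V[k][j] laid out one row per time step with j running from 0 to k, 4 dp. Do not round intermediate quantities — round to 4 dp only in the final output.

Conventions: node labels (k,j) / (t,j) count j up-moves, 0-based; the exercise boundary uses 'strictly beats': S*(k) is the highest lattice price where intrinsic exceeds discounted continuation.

params: Δt=0.20529 u=1.08301 d=0.92335 q=0.54600 e^(-rΔt)=0.98432
t_7 payoffs: 59.5605 44.7752 27.4335 7.0933 0.0000 0.0000 0.0000 0.0000
t_6: node(6,0) S=92.6075 payoff=52.4625 vs cont=50.6803 → 52.4625 [stop]  node(6,1) S=108.6201 payoff=36.4499 vs cont=34.7530 → 36.4499 [stop]  node(6,2) S=127.4013 payoff=17.6687 vs cont=16.0718 → 17.6687 [stop]  node(6,3) S=149.4300 payoff=0.0000 vs cont=3.1699 → 3.1699 [wait]  node(6,4) S=175.2676 payoff=0.0000 vs cont=0.0000 → 0.0000 [wait]  node(6,5) S=205.5727 payoff=0.0000 vs cont=0.0000 → 0.0000 [wait]  node(6,6) S=241.1178 payoff=0.0000 vs cont=0.0000 → 0.0000 [wait]  ⇒ S*(6)=127.4013
t_5: node(5,0) S=100.2948 payoff=44.7752 vs cont=43.0340 → 44.7752 [stop]  node(5,1) S=117.6365 payoff=27.4335 vs cont=25.7846 → 27.4335 [stop]  node(5,2) S=137.9767 payoff=7.0933 vs cont=9.5994 → 9.5994 [wait]  node(5,3) S=161.8340 payoff=0.0000 vs cont=1.4166 → 1.4166 [wait]  node(5,4) S=189.8163 payoff=0.0000 vs cont=0.0000 → 0.0000 [wait]  node(5,5) S=222.6370 payoff=0.0000 vs cont=0.0000 → 0.0000 [wait]  ⇒ S*(5)=117.6365
t_4: node(4,0) S=108.6201 payoff=36.4499 vs cont=34.7530 → 36.4499 [stop]  node(4,1) S=127.4013 payoff=17.6687 vs cont=17.4187 → 17.6687 [stop]  node(4,2) S=149.4300 payoff=0.0000 vs cont=5.0511 → 5.0511 [wait]  node(4,3) S=175.2676 payoff=0.0000 vs cont=0.6330 → 0.6330 [wait]  node(4,4) S=205.5727 payoff=0.0000 vs cont=0.0000 → 0.0000 [wait]  ⇒ S*(4)=127.4013
t_3: node(3,0) S=117.6365 payoff=27.4335 vs cont=25.7846 → 27.4335 [stop]  node(3,1) S=137.9767 payoff=7.0933 vs cont=10.6105 → 10.6105 [wait]  node(3,2) S=161.8340 payoff=0.0000 vs cont=2.5975 → 2.5975 [wait]  node(3,3) S=189.8163 payoff=0.0000 vs cont=0.2829 → 0.2829 [wait]  ⇒ S*(3)=117.6365
t_2: node(2,0) S=127.4013 payoff=17.6687 vs cont=17.9620 → 17.9620 [wait]  node(2,1) S=149.4300 payoff=0.0000 vs cont=6.1376 → 6.1376 [wait]  node(2,2) S=175.2676 payoff=0.0000 vs cont=1.3128 → 1.3128 [wait]  ⇒ S*(2)=-
t_1: node(1,0) S=137.9767 payoff=7.0933 vs cont=11.3255 → 11.3255 [wait]  node(1,1) S=161.8340 payoff=0.0000 vs cont=3.4484 → 3.4484 [wait]  ⇒ S*(1)=-
t_0: node(0,0) S=149.4300 payoff=0.0000 vs cont=6.9145 → 6.9145 [wait]  ⇒ S*(0)=-

price = 6.9145
boundary = - - - 117.6365 127.4013 117.6365 127.4013
tree:
6.9145
11.3255 3.4484
17.9620 6.1376 1.3128
27.4335 10.6105 2.5975 0.2829
36.4499 17.6687 5.0511 0.6330 0.0000
44.7752 27.4335 9.5994 1.4166 0.0000 0.0000
52.4625 36.4499 17.6687 3.1699 0.0000 0.0000 0.0000
59.5605 44.7752 27.4335 7.0933 0.0000 0.0000 0.0000 0.0000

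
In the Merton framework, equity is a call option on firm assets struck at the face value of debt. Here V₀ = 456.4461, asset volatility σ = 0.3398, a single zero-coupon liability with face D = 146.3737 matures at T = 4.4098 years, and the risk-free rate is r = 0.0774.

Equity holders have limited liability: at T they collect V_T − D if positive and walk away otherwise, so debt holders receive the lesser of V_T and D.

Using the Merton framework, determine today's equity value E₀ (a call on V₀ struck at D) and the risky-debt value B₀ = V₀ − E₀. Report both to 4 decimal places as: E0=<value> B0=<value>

With assets at 456.4461 and a single debt payment of 146.3737 at 4.4098 years:
d₁ = [ln(V₀/D) + (r + σ²/2)T] / (σ√T)
   = [ln(456.4461/146.3737) + (0.0774 + 0.5·0.3398²)·4.4098] / (0.3398·√4.4098)
   = [1.137308 + 0.595905] / 0.713564 = 2.428953
d₂ = d₁ − σ√T = 2.428953 − 0.713564 = 1.715389
N(d₁) = 0.992429,  N(d₂) = 0.956863,  e^(−rT) = 0.710832
E₀ = V₀·N(d₁) − D·e^(−rT)·N(d₂)
   = 456.4461·0.992429 − 146.3737·0.710832·0.956863 = 353.431334
B₀ = V₀ − E₀ = 456.4461 − 353.431334 = 103.014766

E0=353.4313 B0=103.0148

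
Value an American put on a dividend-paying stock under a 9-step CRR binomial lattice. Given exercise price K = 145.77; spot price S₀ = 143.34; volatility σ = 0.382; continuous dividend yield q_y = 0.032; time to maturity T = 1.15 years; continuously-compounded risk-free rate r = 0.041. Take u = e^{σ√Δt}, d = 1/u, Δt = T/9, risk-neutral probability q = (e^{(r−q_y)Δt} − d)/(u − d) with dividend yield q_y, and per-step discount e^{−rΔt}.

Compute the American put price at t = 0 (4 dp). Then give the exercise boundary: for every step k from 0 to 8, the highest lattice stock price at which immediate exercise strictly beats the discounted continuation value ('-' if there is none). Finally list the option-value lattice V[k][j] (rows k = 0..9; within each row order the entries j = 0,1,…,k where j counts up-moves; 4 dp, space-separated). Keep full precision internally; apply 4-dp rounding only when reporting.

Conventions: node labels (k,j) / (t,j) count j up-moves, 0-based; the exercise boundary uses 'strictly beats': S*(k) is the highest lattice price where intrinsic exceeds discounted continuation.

Δt=0.12778, u=1.14631, d=0.87236, q=0.47012, disc=e^(-rΔt)=0.99477
k=9 terminal: V=max(K-S,0) → 103.8287 90.6578 73.3509 50.6090 20.7255 0.0000 0.0000 0.0000 0.0000 0.0000
k=8: j=0 S=48.0778 intr=97.6922 cont=97.1267 V=97.6922[EX]; j=1 S=63.1758 intr=82.5942 cont=82.0904 V=82.5942[EX]; j=2 S=83.0149 intr=62.7551 cont=62.3322 V=62.7551[EX]; j=3 S=109.0842 intr=36.6858 cont=36.3693 V=36.6858[EX]; j=4 S=143.3400 intr=2.4300 cont=10.9247 V=10.9247[hold]; j=5 S=188.3532 intr=0.0000 cont=0.0000 V=0.0000[hold]; j=6 S=247.5020 intr=0.0000 cont=0.0000 V=0.0000[hold]; j=7 S=325.2253 intr=0.0000 cont=0.0000 V=0.0000[hold]; j=8 S=427.3561 intr=0.0000 cont=0.0000 V=0.0000[hold]  S*(8)=109.0842
k=7: j=0 S=55.1122 intr=90.6578 cont=90.1210 V=90.6578[EX]; j=1 S=72.4191 intr=73.3509 cont=72.8847 V=73.3509[EX]; j=2 S=95.1610 intr=50.6090 cont=50.2356 V=50.6090[EX]; j=3 S=125.0445 intr=20.7255 cont=24.4467 V=24.4467[hold]; j=4 S=164.3124 intr=0.0000 cont=5.7586 V=5.7586[hold]; j=5 S=215.9115 intr=0.0000 cont=0.0000 V=0.0000[hold]; j=6 S=283.7145 intr=0.0000 cont=0.0000 V=0.0000[hold]; j=7 S=372.8096 intr=0.0000 cont=0.0000 V=0.0000[hold]  S*(7)=95.1610
k=6: j=0 S=63.1758 intr=82.5942 cont=82.0904 V=82.5942[EX]; j=1 S=83.0149 intr=62.7551 cont=62.3322 V=62.7551[EX]; j=2 S=109.0842 intr=36.6858 cont=38.1095 V=38.1095[hold]; j=3 S=143.3400 intr=2.4300 cont=15.5793 V=15.5793[hold]; j=4 S=188.3532 intr=0.0000 cont=3.0354 V=3.0354[hold]; j=5 S=247.5020 intr=0.0000 cont=0.0000 V=0.0000[hold]; j=6 S=325.2253 intr=0.0000 cont=0.0000 V=0.0000[hold]  S*(6)=83.0149
k=5: j=0 S=72.4191 intr=73.3509 cont=72.8847 V=73.3509[EX]; j=1 S=95.1610 intr=50.6090 cont=50.9015 V=50.9015[hold]; j=2 S=125.0445 intr=20.7255 cont=27.3739 V=27.3739[hold]; j=3 S=164.3124 intr=0.0000 cont=9.6316 V=9.6316[hold]; j=4 S=215.9115 intr=0.0000 cont=1.6000 V=1.6000[hold]; j=5 S=283.7145 intr=0.0000 cont=0.0000 V=0.0000[hold]  S*(5)=72.4191
k=4: j=0 S=83.0149 intr=62.7551 cont=62.4689 V=62.7551[EX]; j=1 S=109.0842 intr=36.6858 cont=39.6326 V=39.6326[hold]; j=2 S=143.3400 intr=2.4300 cont=18.9336 V=18.9336[hold]; j=3 S=188.3532 intr=0.0000 cont=5.8253 V=5.8253[hold]; j=4 S=247.5020 intr=0.0000 cont=0.8434 V=0.8434[hold]  S*(4)=83.0149
k=3: j=0 S=95.1610 intr=50.6090 cont=51.6137 V=51.6137[hold]; j=1 S=125.0445 intr=20.7255 cont=29.7454 V=29.7454[hold]; j=2 S=164.3124 intr=0.0000 cont=12.7044 V=12.7044[hold]; j=3 S=215.9115 intr=0.0000 cont=3.4650 V=3.4650[hold]  S*(3)=-
k=2: j=0 S=109.0842 intr=36.6858 cont=41.1171 V=41.1171[hold]; j=1 S=143.3400 intr=2.4300 cont=21.6206 V=21.6206[hold]; j=2 S=188.3532 intr=0.0000 cont=8.3171 V=8.3171[hold]  S*(2)=-
k=1: j=0 S=125.0445 intr=20.7255 cont=31.7846 V=31.7846[hold]; j=1 S=164.3124 intr=0.0000 cont=15.2861 V=15.2861[hold]  S*(1)=-
k=0: j=0 S=143.3400 intr=2.4300 cont=23.9028 V=23.9028[hold]  S*(0)=-

price = 23.9028
boundary = - - - - 83.0149 72.4191 83.0149 95.1610 109.0842
tree:
23.9028
31.7846 15.2861
41.1171 21.6206 8.3171
51.6137 29.7454 12.7044 3.4650
62.7551 39.6326 18.9336 5.8253 0.8434
73.3509 50.9015 27.3739 9.6316 1.6000 0.0000
82.5942 62.7551 38.1095 15.5793 3.0354 0.0000 0.0000
90.6578 73.3509 50.6090 24.4467 5.7586 0.0000 0.0000 0.0000
97.6922 82.5942 62.7551 36.6858 10.9247 0.0000 0.0000 0.0000 0.0000
103.8287 90.6578 73.3509 50.6090 20.7255 0.0000 0.0000 0.0000 0.0000 0.0000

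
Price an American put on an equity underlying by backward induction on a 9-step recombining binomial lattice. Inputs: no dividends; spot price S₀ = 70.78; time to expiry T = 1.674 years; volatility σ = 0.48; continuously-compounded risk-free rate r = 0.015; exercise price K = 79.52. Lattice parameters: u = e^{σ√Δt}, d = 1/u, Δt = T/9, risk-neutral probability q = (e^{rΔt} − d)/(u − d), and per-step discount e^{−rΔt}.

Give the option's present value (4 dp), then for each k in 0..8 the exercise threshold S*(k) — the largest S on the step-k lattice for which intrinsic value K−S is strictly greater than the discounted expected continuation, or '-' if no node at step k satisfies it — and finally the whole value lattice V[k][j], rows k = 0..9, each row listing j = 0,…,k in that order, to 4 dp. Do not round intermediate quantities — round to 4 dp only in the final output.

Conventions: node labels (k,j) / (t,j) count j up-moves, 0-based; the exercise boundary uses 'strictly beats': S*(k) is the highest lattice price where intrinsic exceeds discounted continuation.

Δt=0.18600, u=1.23000, d=0.81301, q=0.45513, disc=e^(-rΔt)=0.99721
k=9 terminal: V=max(K-S,0) → 68.5358 62.9020 54.3787 41.4838 21.9752 0.0000 0.0000 0.0000 0.0000 0.0000
k=8: j=0 S=13.5106 intr=66.0094 cont=65.7879 V=66.0094[EX]; j=1 S=20.4401 intr=59.0799 cont=58.8584 V=59.0799[EX]; j=2 S=30.9237 intr=48.5963 cont=48.3747 V=48.5963[EX]; j=3 S=46.7844 intr=32.7356 cont=32.5140 V=32.7356[EX]; j=4 S=70.7800 intr=8.7400 cont=11.9403 V=11.9403[hold]; j=5 S=107.0828 intr=0.0000 cont=0.0000 V=0.0000[hold]; j=6 S=162.0052 intr=0.0000 cont=0.0000 V=0.0000[hold]; j=7 S=245.0972 intr=0.0000 cont=0.0000 V=0.0000[hold]; j=8 S=370.8067 intr=0.0000 cont=0.0000 V=0.0000[hold]  S*(8)=46.7844
k=7: j=0 S=16.6180 intr=62.9020 cont=62.6805 V=62.9020[EX]; j=1 S=25.1413 intr=54.3787 cont=54.1572 V=54.3787[EX]; j=2 S=38.0362 intr=41.4838 cont=41.2623 V=41.4838[EX]; j=3 S=57.5448 intr=21.9752 cont=23.2061 V=23.2061[hold]; j=4 S=87.0593 intr=0.0000 cont=6.4878 V=6.4878[hold]; j=5 S=131.7117 intr=0.0000 cont=0.0000 V=0.0000[hold]; j=6 S=199.2662 intr=0.0000 cont=0.0000 V=0.0000[hold]; j=7 S=301.4692 intr=0.0000 cont=0.0000 V=0.0000[hold]  S*(7)=38.0362
k=6: j=0 S=20.4401 intr=59.0799 cont=58.8584 V=59.0799[EX]; j=1 S=30.9237 intr=48.5963 cont=48.3747 V=48.5963[EX]; j=2 S=46.7844 intr=32.7356 cont=33.0727 V=33.0727[hold]; j=3 S=70.7800 intr=8.7400 cont=15.5536 V=15.5536[hold]; j=4 S=107.0828 intr=0.0000 cont=3.5251 V=3.5251[hold]; j=5 S=162.0052 intr=0.0000 cont=0.0000 V=0.0000[hold]; j=6 S=245.0972 intr=0.0000 cont=0.0000 V=0.0000[hold]  S*(6)=30.9237
k=5: j=0 S=25.1413 intr=54.3787 cont=54.1572 V=54.3787[EX]; j=1 S=38.0362 intr=41.4838 cont=41.4153 V=41.4838[EX]; j=2 S=57.5448 intr=21.9752 cont=25.0293 V=25.0293[hold]; j=3 S=87.0593 intr=0.0000 cont=10.0510 V=10.0510[hold]; j=4 S=131.7117 intr=0.0000 cont=1.9154 V=1.9154[hold]; j=5 S=199.2662 intr=0.0000 cont=0.0000 V=0.0000[hold]  S*(5)=38.0362
k=4: j=0 S=30.9237 intr=48.5963 cont=48.3747 V=48.5963[EX]; j=1 S=46.7844 intr=32.7356 cont=33.9002 V=33.9002[hold]; j=2 S=70.7800 intr=8.7400 cont=18.1615 V=18.1615[hold]; j=3 S=107.0828 intr=0.0000 cont=6.3305 V=6.3305[hold]; j=4 S=162.0052 intr=0.0000 cont=1.0407 V=1.0407[hold]  S*(4)=30.9237
k=3: j=0 S=38.0362 intr=41.4838 cont=41.7908 V=41.7908[hold]; j=1 S=57.5448 intr=21.9752 cont=26.6625 V=26.6625[hold]; j=2 S=87.0593 intr=0.0000 cont=12.7413 V=12.7413[hold]; j=3 S=131.7117 intr=0.0000 cont=3.9121 V=3.9121[hold]  S*(3)=-
k=2: j=0 S=46.7844 intr=32.7356 cont=34.8082 V=34.8082[hold]; j=1 S=70.7800 intr=8.7400 cont=20.2699 V=20.2699[hold]; j=2 S=107.0828 intr=0.0000 cont=8.6985 V=8.6985[hold]  S*(2)=-
k=1: j=0 S=57.5448 intr=21.9752 cont=28.1128 V=28.1128[hold]; j=1 S=87.0593 intr=0.0000 cont=14.9616 V=14.9616[hold]  S*(1)=-
k=0: j=0 S=70.7800 intr=8.7400 cont=22.0656 V=22.0656[hold]  S*(0)=-

price = 22.0656
boundary = - - - - 30.9237 38.0362 30.9237 38.0362 46.7844
tree:
22.0656
28.1128 14.9616
34.8082 20.2699 8.6985
41.7908 26.6625 12.7413 3.9121
48.5963 33.9002 18.1615 6.3305 1.0407
54.3787 41.4838 25.0293 10.0510 1.9154 0.0000
59.0799 48.5963 33.0727 15.5536 3.5251 0.0000 0.0000
62.9020 54.3787 41.4838 23.2061 6.4878 0.0000 0.0000 0.0000
66.0094 59.0799 48.5963 32.7356 11.9403 0.0000 0.0000 0.0000 0.0000
68.5358 62.9020 54.3787 41.4838 21.9752 0.0000 0.0000 0.0000 0.0000 0.0000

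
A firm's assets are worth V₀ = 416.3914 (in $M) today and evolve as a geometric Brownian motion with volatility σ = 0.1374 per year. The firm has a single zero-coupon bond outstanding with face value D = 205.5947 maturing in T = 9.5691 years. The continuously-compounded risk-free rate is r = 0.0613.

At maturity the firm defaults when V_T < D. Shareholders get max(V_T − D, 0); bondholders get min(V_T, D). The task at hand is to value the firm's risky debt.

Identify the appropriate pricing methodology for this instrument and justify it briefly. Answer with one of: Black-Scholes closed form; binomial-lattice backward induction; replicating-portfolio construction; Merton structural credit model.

Key observation: the data describe a firm's assets (V₀ = 416.3914, GBM) and a single zero-coupon debt of face 205.5947, so credit quantities follow from equity-as-call in the structural model.

framework: Merton structural credit model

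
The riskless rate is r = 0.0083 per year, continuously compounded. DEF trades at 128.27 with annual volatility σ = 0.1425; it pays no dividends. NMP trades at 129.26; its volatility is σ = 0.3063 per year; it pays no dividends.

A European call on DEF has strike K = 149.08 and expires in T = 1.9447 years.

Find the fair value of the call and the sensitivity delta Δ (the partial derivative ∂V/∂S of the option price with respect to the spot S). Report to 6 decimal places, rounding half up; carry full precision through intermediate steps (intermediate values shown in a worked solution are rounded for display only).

σ√T = 0.1425·√1.9447 = 0.198720
d₁ = (ln(S/K) + (r+σ²/2)T) / (σ√T) = (ln(128.27/149.08) + (0.0083+0.1425²/2)·1.9447) / 0.198720 = (-0.150346 + 0.035886) / 0.198720 = -0.575986
d₂ = d₁ − σ√T = -0.575986 − 0.198720 = -0.774706
e^{−rT} = 0.983989
N(d₁) = 0.282312,  N(d₂) = 0.219257
Call price V = S·N(d₁) − K·e^{−rT}·N(d₂) = 36.212194 − 32.163427 = 4.048767
Δ = N(d₁) = 0.282312

price = 4.048767
Δ = 0.282312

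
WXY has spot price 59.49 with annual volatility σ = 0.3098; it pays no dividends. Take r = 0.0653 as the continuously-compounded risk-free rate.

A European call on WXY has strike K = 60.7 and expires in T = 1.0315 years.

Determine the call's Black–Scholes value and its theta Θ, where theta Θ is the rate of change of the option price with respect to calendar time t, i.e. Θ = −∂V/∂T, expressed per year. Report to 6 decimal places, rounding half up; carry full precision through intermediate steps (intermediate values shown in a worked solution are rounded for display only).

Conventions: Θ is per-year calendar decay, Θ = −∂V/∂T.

σ√T = 0.3098·√1.0315 = 0.314642
d₁ = (ln(S/K) + (r+σ²/2)T) / (σ√T) = (ln(59.49/60.7) + (0.0653+0.3098²/2)·1.0315) / 0.314642 = (-0.020135 + 0.116857) / 0.314642 = 0.307401
d₂ = d₁ − σ√T = 0.307401 − 0.314642 = -0.007240
e^{−rT} = 0.934861
N(d₁) = 0.620731,  N(d₂) = 0.497111
Call price V = S·N(d₁) − K·e^{−rT}·N(d₂) = 36.927283 − 28.209133 = 8.718150
φ(d₁) = (1/√(2π))·e^{−d₁²/2} = 0.380532
Θ = −S·φ(d₁)·σ/(2√T) − r·K·e^{−rT}·N(d₂) = −3.452641 − 1.842056 = -5.294697

price = 8.718150
Θ = -5.294697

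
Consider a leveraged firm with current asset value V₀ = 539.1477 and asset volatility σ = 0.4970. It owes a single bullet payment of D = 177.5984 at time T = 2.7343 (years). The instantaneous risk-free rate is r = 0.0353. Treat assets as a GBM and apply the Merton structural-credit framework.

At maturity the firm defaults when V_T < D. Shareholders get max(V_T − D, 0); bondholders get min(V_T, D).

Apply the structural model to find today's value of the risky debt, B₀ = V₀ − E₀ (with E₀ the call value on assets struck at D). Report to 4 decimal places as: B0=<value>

Apply the equity-as-call identities (strike 177.5984, horizon 2.7343 years):
d₁ = [ln(V₀/D) + (r + σ²/2)T] / (σ√T)
   = [ln(539.1477/177.5984) + (0.0353 + 0.5·0.4970²)·2.7343] / (0.4970·√2.7343)
   = [1.110465 + 0.434219] / 0.821825 = 1.879577
d₂ = d₁ − σ√T = 1.879577 − 0.821825 = 1.057752
N(d₁) = 0.969917,  N(d₂) = 0.854916,  e^(−rT) = 0.907991
E₀ = V₀·N(d₁) − D·e^(−rT)·N(d₂)
   = 539.1477·0.969917 − 177.5984·0.907991·0.854916 = 385.066805
B₀ = V₀ − E₀ = 539.1477 − 385.066805 = 154.080895

B0=154.0809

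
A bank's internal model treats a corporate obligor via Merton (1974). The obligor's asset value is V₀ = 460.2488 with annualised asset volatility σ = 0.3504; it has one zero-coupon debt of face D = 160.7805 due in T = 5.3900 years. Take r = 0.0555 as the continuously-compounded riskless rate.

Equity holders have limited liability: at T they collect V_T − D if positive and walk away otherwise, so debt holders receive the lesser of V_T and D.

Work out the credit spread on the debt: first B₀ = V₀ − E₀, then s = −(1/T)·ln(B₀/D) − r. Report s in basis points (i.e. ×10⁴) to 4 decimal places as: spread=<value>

spread=56.9697

With assets at 460.2488 and a single debt payment of 160.7805 at 5.3900 years:
d₁ = [ln(V₀/D) + (r + σ²/2)T] / (σ√T)
   = [ln(460.2488/160.7805) + (0.0555 + 0.5·0.3504²)·5.3900] / (0.3504·√5.3900)
   = [1.051727 + 0.630038] / 0.813502 = 2.067315
d₂ = d₁ − σ√T = 2.067315 − 0.813502 = 1.253814
N(d₁) = 0.980648,  N(d₂) = 0.895045,  e^(−rT) = 0.741452
E₀ = V₀·N(d₁) − D·e^(−rT)·N(d₂)
   = 460.2488·0.980648 − 160.7805·0.741452·0.895045 = 344.642733
B₀ = V₀ − E₀ = 460.2488 − 344.642733 = 115.606067
spread = −(1/T)·ln(B₀/D) − r = −(1/5.3900)·ln(115.606067/160.7805) − 0.0555 = 0.00569697
in basis points: 0.00569697 × 10⁴ = 56.9697 bp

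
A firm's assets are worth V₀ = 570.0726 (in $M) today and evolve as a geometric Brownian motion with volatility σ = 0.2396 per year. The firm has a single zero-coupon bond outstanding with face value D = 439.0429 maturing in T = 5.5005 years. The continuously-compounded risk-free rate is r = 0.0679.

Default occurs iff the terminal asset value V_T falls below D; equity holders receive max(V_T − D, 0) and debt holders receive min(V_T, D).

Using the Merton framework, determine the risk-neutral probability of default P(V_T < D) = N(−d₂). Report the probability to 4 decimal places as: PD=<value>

Work the structural quantities from V₀ = 570.0726 against face 439.0429:
d₁ = [ln(V₀/D) + (r + σ²/2)T] / (σ√T)
   = [ln(570.0726/439.0429) + (0.0679 + 0.5·0.2396²)·5.5005] / (0.2396·√5.5005)
   = [0.261167 + 0.531371] / 0.561937 = 1.410366
d₂ = d₁ − σ√T = 1.410366 − 0.561937 = 0.848429
risk-neutral PD = N(−d₂) = N(-0.848429) = 0.198100

PD=0.1981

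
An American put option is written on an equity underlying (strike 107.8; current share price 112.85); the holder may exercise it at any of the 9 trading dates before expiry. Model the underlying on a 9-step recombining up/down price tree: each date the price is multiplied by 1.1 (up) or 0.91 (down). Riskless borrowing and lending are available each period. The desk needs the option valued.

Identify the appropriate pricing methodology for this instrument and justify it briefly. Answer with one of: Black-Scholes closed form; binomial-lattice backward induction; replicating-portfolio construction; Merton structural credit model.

Key observation: an American put (K = 107.8, S₀ = 112.85) on a 9-date tree has no closed form — the optimal stopping decision is embedded and must be resolved recursively from expiry.

framework: binomial-lattice backward induction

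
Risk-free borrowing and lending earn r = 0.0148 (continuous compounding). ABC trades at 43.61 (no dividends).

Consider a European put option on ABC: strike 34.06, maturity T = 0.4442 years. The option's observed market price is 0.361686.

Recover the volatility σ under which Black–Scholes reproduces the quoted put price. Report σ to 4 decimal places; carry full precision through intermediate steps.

At σ = 0.2977 the Black–Scholes value reproduces the quote:
σ√T = 0.2977·√0.4442 = 0.198412
d₁ = (ln(S/K) + (r+σ²/2)T) / (σ√T) = (ln(43.61/34.06) + (0.0148+0.2977²/2)·0.4442) / 0.198412 = (0.247163 + 0.026258) / 0.198412 = 1.378044
d₂ = d₁ − σ√T = 1.378044 − 0.198412 = 1.179632
e^{−rT} = 0.993447
N(−d₁) = 0.084095,  N(−d₂) = 0.119073
V = K·e^{−rT}·N(−d₂) − S·N(−d₁) = 4.029060 − 3.667374 = 0.361686 (matching the quote); vega is positive throughout, so no other σ reproduces this price

sigma = 0.2977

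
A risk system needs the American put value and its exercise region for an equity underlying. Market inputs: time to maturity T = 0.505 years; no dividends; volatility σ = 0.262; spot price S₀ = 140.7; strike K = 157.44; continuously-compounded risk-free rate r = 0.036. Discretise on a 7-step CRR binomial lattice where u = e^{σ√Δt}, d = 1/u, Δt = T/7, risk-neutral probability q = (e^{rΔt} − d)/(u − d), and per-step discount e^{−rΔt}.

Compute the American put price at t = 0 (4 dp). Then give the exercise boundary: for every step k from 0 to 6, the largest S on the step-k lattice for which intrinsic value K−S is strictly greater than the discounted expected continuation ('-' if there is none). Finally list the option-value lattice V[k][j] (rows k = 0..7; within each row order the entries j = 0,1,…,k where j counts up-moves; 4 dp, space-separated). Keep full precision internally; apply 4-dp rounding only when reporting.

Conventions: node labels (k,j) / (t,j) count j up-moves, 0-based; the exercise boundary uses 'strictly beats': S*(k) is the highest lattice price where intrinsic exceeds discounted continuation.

price = 20.1320
boundary = - - 122.2278 113.9221 122.2278 131.1391 140.7000
tree:
20.1320
27.0951 13.2978
35.2122 19.1470 7.5380
43.5179 26.5530 11.8663 3.2640
51.2592 35.2122 18.0621 5.7538 0.7997
58.4745 43.5179 26.3009 9.9458 1.6065 0.0000
65.1994 51.2592 35.2122 16.7400 3.2269 0.0000 0.0000
71.4674 58.4745 43.5179 26.3009 6.4820 0.0000 0.0000 0.0000

Δt=0.07214  u=1.07291  d=0.93205  q=0.50088  discount=0.99741
step 7 (expiry): payoffs max(K−S,0) = 71.4674 58.4745 43.5179 26.3009 6.4820 0.0000 0.0000 0.0000
step 6: (k=6,j=0): S=92.2406, K−S=65.1994, hold=64.7911 ⇒ V=65.1994 exercise | (k=6,j=1): S=106.1808, K−S=51.2592, hold=50.8508 ⇒ V=51.2592 exercise | (k=6,j=2): S=122.2278, K−S=35.2122, hold=34.8038 ⇒ V=35.2122 exercise | (k=6,j=3): S=140.7000, K−S=16.7400, hold=16.3316 ⇒ V=16.7400 exercise | (k=6,j=4): S=161.9639, K−S=0.0000, hold=3.2269 ⇒ V=3.2269 continue | (k=6,j=5): S=186.4413, K−S=0.0000, hold=0.0000 ⇒ V=0.0000 continue | (k=6,j=6): S=214.6181, K−S=0.0000, hold=0.0000 ⇒ V=0.0000 continue  boundary S*=140.7000
step 5: (k=5,j=0): S=98.9655, K−S=58.4745, hold=58.0661 ⇒ V=58.4745 exercise | (k=5,j=1): S=113.9221, K−S=43.5179, hold=43.1095 ⇒ V=43.5179 exercise | (k=5,j=2): S=131.1391, K−S=26.3009, hold=25.8926 ⇒ V=26.3009 exercise | (k=5,j=3): S=150.9580, K−S=6.4820, hold=9.9458 ⇒ V=9.9458 continue | (k=5,j=4): S=173.7722, K−S=0.0000, hold=1.6065 ⇒ V=1.6065 continue | (k=5,j=5): S=200.0342, K−S=0.0000, hold=0.0000 ⇒ V=0.0000 continue  boundary S*=131.1391
step 4: (k=4,j=0): S=106.1808, K−S=51.2592, hold=50.8508 ⇒ V=51.2592 exercise | (k=4,j=1): S=122.2278, K−S=35.2122, hold=34.8038 ⇒ V=35.2122 exercise | (k=4,j=2): S=140.7000, K−S=16.7400, hold=18.0621 ⇒ V=18.0621 continue | (k=4,j=3): S=161.9639, K−S=0.0000, hold=5.7538 ⇒ V=5.7538 continue | (k=4,j=4): S=186.4413, K−S=0.0000, hold=0.7997 ⇒ V=0.7997 continue  boundary S*=122.2278
step 3: (k=3,j=0): S=113.9221, K−S=43.5179, hold=43.1095 ⇒ V=43.5179 exercise | (k=3,j=1): S=131.1391, K−S=26.3009, hold=26.5530 ⇒ V=26.5530 continue | (k=3,j=2): S=150.9580, K−S=6.4820, hold=11.8663 ⇒ V=11.8663 continue | (k=3,j=3): S=173.7722, K−S=0.0000, hold=3.2640 ⇒ V=3.2640 continue  boundary S*=113.9221
step 2: (k=2,j=0): S=122.2278, K−S=35.2122, hold=34.9298 ⇒ V=35.2122 exercise | (k=2,j=1): S=140.7000, K−S=16.7400, hold=19.1470 ⇒ V=19.1470 continue | (k=2,j=2): S=161.9639, K−S=0.0000, hold=7.5380 ⇒ V=7.5380 continue  boundary S*=122.2278
step 1: (k=1,j=0): S=131.1391, K−S=26.3009, hold=27.0951 ⇒ V=27.0951 continue | (k=1,j=1): S=150.9580, K−S=6.4820, hold=13.2978 ⇒ V=13.2978 continue  boundary S*=-
step 0: (k=0,j=0): S=140.7000, K−S=16.7400, hold=20.1320 ⇒ V=20.1320 continue  boundary S*=-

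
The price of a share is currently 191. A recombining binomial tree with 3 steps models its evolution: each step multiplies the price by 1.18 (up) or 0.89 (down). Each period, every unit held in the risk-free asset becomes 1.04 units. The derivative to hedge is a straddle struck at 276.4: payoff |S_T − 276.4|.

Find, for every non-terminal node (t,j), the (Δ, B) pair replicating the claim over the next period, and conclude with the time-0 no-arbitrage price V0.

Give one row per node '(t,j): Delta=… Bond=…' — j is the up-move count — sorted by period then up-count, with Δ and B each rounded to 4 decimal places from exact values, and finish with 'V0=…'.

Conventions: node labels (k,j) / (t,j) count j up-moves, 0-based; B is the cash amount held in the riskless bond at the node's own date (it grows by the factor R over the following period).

Risk-neutral probability p* = (R−d)/(u−d) = (1.04−0.89)/(1.18−0.89) = 0.5172.
Terminal payoffs: V(3,0)=141.7509, V(3,1)=97.8765, V(3,2)=39.7059, V(3,3)=37.4191
(2,0): S=151.2911. Δ = (V_up−V_dn)/(S_up−S_dn) = (97.8765−141.7509)/(178.5235−134.6491) = -1.0000. V = [p*·97.8765 + (1−p*)·141.7509]/1.04 = 114.4781. B = V − Δ·S = 265.7692.
(2,1): S=200.5882. Δ = (V_up−V_dn)/(S_up−S_dn) = (39.7059−97.8765)/(236.6941−178.5235) = -1.0000. V = [p*·39.7059 + (1−p*)·97.8765]/1.04 = 65.1810. B = V − Δ·S = 265.7692.
(2,2): S=265.9484. Δ = (V_up−V_dn)/(S_up−S_dn) = (37.4191−39.7059)/(313.8191−236.6941) = -0.0297. V = [p*·37.4191 + (1−p*)·39.7059]/1.04 = 37.0414. B = V − Δ·S = 44.9270.
(1,0): S=169.9900. Δ = (V_up−V_dn)/(S_up−S_dn) = (65.1810−114.4781)/(200.5882−151.2911) = -1.0000. V = [p*·65.1810 + (1−p*)·114.4781]/1.04 = 85.5573. B = V − Δ·S = 255.5473.
(1,1): S=225.3800. Δ = (V_up−V_dn)/(S_up−S_dn) = (37.0414−65.1810)/(265.9484−200.5882) = -0.4305. V = [p*·37.0414 + (1−p*)·65.1810]/1.04 = 48.6789. B = V − Δ·S = 145.7120.
(0,0): S=191.0000. Δ = (V_up−V_dn)/(S_up−S_dn) = (48.6789−85.5573)/(225.3800−169.9900) = -0.6658. V = [p*·48.6789 + (1−p*)·85.5573]/1.04 = 63.9253. B = V − Δ·S = 191.0923.
Sanity check at the root: Δ(0,0)·S0 + B(0,0) reproduces V0 = 63.9253.

(0,0): Delta=-0.6658 Bond=191.0923
(1,0): Delta=-1.0000 Bond=255.5473
(1,1): Delta=-0.4305 Bond=145.7120
(2,0): Delta=-1.0000 Bond=265.7692
(2,1): Delta=-1.0000 Bond=265.7692
(2,2): Delta=-0.0297 Bond=44.9270
V0=63.9253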